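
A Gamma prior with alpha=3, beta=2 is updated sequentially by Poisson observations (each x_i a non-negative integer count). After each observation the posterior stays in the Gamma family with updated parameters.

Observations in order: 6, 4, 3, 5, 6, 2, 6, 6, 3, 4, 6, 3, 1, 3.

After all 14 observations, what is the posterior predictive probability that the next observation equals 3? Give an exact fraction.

1122612220630630721793317232832032594912403408461243271135473661752499582795776/5607005320601059253161325667991103602003892399764752527847859167616581809464321

obs 1: x=6 → posterior Gamma(9, 3)
obs 2: x=4 → posterior Gamma(13, 4)
obs 3: x=3 → posterior Gamma(16, 5)
obs 4: x=5 → posterior Gamma(21, 6)
obs 5: x=6 → posterior Gamma(27, 7)
obs 6: x=2 → posterior Gamma(29, 8)
obs 7: x=6 → posterior Gamma(35, 9)
obs 8: x=6 → posterior Gamma(41, 10)
obs 9: x=3 → posterior Gamma(44, 11)
obs 10: x=4 → posterior Gamma(48, 12)
obs 11: x=6 → posterior Gamma(54, 13)
obs 12: x=3 → posterior Gamma(57, 14)
obs 13: x=1 → posterior Gamma(58, 15)
obs 14: x=3 → posterior Gamma(61, 16)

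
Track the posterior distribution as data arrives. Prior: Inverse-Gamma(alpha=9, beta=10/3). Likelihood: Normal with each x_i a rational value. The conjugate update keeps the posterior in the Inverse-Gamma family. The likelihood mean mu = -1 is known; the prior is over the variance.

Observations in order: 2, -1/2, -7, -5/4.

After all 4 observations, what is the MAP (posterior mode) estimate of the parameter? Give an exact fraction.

obs 1: x=2 → posterior Inverse-Gamma(19/2, 47/6)
obs 2: x=-1/2 → posterior Inverse-Gamma(10, 191/24)
obs 3: x=-7 → posterior Inverse-Gamma(21/2, 623/24)
obs 4: x=-5/4 → posterior Inverse-Gamma(11, 2495/96)

2495/1152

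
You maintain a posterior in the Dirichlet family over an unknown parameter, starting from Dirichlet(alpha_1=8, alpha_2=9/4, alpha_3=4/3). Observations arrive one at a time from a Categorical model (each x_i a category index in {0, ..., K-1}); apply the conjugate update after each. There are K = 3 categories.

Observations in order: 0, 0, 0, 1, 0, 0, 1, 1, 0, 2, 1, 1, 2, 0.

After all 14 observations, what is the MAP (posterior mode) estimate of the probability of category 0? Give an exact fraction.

168/271

obs 1: x=0 → posterior Dirichlet(9, 9/4, 4/3)
obs 2: x=0 → posterior Dirichlet(10, 9/4, 4/3)
obs 3: x=0 → posterior Dirichlet(11, 9/4, 4/3)
obs 4: x=1 → posterior Dirichlet(11, 13/4, 4/3)
obs 5: x=0 → posterior Dirichlet(12, 13/4, 4/3)
obs 6: x=0 → posterior Dirichlet(13, 13/4, 4/3)
obs 7: x=1 → posterior Dirichlet(13, 17/4, 4/3)
obs 8: x=1 → posterior Dirichlet(13, 21/4, 4/3)
obs 9: x=0 → posterior Dirichlet(14, 21/4, 4/3)
obs 10: x=2 → posterior Dirichlet(14, 21/4, 7/3)
obs 11: x=1 → posterior Dirichlet(14, 25/4, 7/3)
obs 12: x=1 → posterior Dirichlet(14, 29/4, 7/3)
obs 13: x=2 → posterior Dirichlet(14, 29/4, 10/3)
obs 14: x=0 → posterior Dirichlet(15, 29/4, 10/3)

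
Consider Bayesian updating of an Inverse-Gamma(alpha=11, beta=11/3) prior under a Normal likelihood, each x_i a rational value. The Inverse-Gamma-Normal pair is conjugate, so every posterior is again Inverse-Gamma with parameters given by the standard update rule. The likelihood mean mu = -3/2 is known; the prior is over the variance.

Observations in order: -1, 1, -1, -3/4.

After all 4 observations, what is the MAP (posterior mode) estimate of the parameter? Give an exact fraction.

703/1344

obs 1: x=-1 → posterior Inverse-Gamma(23/2, 91/24)
obs 2: x=1 → posterior Inverse-Gamma(12, 83/12)
obs 3: x=-1 → posterior Inverse-Gamma(25/2, 169/24)
obs 4: x=-3/4 → posterior Inverse-Gamma(13, 703/96)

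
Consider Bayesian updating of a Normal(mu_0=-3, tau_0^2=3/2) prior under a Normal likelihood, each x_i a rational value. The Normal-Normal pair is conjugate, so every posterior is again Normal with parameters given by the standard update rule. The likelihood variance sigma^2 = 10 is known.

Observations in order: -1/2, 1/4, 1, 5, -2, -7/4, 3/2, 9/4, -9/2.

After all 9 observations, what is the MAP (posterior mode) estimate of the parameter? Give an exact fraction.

obs 1: x=-1/2 → posterior Normal(-123/46, 30/23)
obs 2: x=1/4 → posterior Normal(-243/104, 15/13)
obs 3: x=1 → posterior Normal(-231/116, 30/29)
obs 4: x=5 → posterior Normal(-171/128, 15/16)
obs 5: x=-2 → posterior Normal(-39/28, 6/7)
obs 6: x=-7/4 → posterior Normal(-27/19, 15/19)
obs 7: x=3/2 → posterior Normal(-99/82, 30/41)
obs 8: x=9/4 → posterior Normal(-171/176, 15/22)
obs 9: x=-9/2 → posterior Normal(-225/188, 30/47)

-225/188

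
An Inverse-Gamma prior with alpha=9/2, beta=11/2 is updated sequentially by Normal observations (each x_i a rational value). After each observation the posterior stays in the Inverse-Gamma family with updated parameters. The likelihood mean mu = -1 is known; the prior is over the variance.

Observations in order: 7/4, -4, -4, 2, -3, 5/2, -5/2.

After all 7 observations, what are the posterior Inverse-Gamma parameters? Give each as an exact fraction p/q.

alpha=8, beta=1025/32

obs 1: x=7/4 → posterior Inverse-Gamma(5, 297/32)
obs 2: x=-4 → posterior Inverse-Gamma(11/2, 441/32)
obs 3: x=-4 → posterior Inverse-Gamma(6, 585/32)
obs 4: x=2 → posterior Inverse-Gamma(13/2, 729/32)
obs 5: x=-3 → posterior Inverse-Gamma(7, 793/32)
obs 6: x=5/2 → posterior Inverse-Gamma(15/2, 989/32)
obs 7: x=-5/2 → posterior Inverse-Gamma(8, 1025/32)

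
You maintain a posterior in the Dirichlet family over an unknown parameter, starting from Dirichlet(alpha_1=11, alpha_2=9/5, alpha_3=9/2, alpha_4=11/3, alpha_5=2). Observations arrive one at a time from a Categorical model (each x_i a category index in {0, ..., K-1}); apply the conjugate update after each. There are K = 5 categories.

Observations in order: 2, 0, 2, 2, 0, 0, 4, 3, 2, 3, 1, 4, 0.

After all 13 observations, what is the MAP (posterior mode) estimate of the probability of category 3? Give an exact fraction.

140/929

obs 1: x=2 → posterior Dirichlet(11, 9/5, 11/2, 11/3, 2)
obs 2: x=0 → posterior Dirichlet(12, 9/5, 11/2, 11/3, 2)
obs 3: x=2 → posterior Dirichlet(12, 9/5, 13/2, 11/3, 2)
obs 4: x=2 → posterior Dirichlet(12, 9/5, 15/2, 11/3, 2)
obs 5: x=0 → posterior Dirichlet(13, 9/5, 15/2, 11/3, 2)
obs 6: x=0 → posterior Dirichlet(14, 9/5, 15/2, 11/3, 2)
obs 7: x=4 → posterior Dirichlet(14, 9/5, 15/2, 11/3, 3)
obs 8: x=3 → posterior Dirichlet(14, 9/5, 15/2, 14/3, 3)
obs 9: x=2 → posterior Dirichlet(14, 9/5, 17/2, 14/3, 3)
obs 10: x=3 → posterior Dirichlet(14, 9/5, 17/2, 17/3, 3)
obs 11: x=1 → posterior Dirichlet(14, 14/5, 17/2, 17/3, 3)
obs 12: x=4 → posterior Dirichlet(14, 14/5, 17/2, 17/3, 4)
obs 13: x=0 → posterior Dirichlet(15, 14/5, 17/2, 17/3, 4)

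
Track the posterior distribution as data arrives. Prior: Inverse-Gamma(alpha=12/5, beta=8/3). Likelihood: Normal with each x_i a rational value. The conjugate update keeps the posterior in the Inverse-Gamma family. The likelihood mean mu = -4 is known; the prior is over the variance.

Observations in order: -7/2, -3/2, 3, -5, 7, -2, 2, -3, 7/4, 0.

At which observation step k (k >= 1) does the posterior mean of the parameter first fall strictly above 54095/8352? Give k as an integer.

obs 1: x=-7/2 → posterior Inverse-Gamma(29/10, 67/24)
obs 2: x=-3/2 → posterior Inverse-Gamma(17/5, 71/12)
obs 3: x=3 → posterior Inverse-Gamma(39/10, 365/12)
obs 4: x=-5 → posterior Inverse-Gamma(22/5, 371/12)
obs 5: x=7 → posterior Inverse-Gamma(49/10, 1097/12)
obs 6: x=-2 → posterior Inverse-Gamma(27/5, 1121/12)
obs 7: x=2 → posterior Inverse-Gamma(59/10, 1337/12)
obs 8: x=-3 → posterior Inverse-Gamma(32/5, 1343/12)
obs 9: x=7/4 → posterior Inverse-Gamma(69/10, 12331/96)
obs 10: x=0 → posterior Inverse-Gamma(37/5, 13099/96)

k = 3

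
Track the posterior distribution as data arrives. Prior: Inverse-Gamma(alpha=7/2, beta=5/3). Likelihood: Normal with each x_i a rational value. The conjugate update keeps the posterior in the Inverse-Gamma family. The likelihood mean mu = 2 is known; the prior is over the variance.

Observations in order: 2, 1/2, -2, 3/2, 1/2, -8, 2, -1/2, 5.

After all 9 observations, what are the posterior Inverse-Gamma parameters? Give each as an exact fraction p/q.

obs 1: x=2 → posterior Inverse-Gamma(4, 5/3)
obs 2: x=1/2 → posterior Inverse-Gamma(9/2, 67/24)
obs 3: x=-2 → posterior Inverse-Gamma(5, 259/24)
obs 4: x=3/2 → posterior Inverse-Gamma(11/2, 131/12)
obs 5: x=1/2 → posterior Inverse-Gamma(6, 289/24)
obs 6: x=-8 → posterior Inverse-Gamma(13/2, 1489/24)
obs 7: x=2 → posterior Inverse-Gamma(7, 1489/24)
obs 8: x=-1/2 → posterior Inverse-Gamma(15/2, 391/6)
obs 9: x=5 → posterior Inverse-Gamma(8, 209/3)

alpha=8, beta=209/3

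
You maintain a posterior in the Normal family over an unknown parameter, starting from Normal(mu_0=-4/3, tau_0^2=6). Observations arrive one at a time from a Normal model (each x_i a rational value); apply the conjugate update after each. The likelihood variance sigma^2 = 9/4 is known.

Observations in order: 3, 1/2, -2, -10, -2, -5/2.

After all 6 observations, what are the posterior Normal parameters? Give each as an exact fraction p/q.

mu_0=-36/17, tau_0^2=6/17

obs 1: x=3 → posterior Normal(20/11, 18/11)
obs 2: x=1/2 → posterior Normal(24/19, 18/19)
obs 3: x=-2 → posterior Normal(8/27, 2/3)
obs 4: x=-10 → posterior Normal(-72/35, 18/35)
obs 5: x=-2 → posterior Normal(-88/43, 18/43)
obs 6: x=-5/2 → posterior Normal(-36/17, 6/17)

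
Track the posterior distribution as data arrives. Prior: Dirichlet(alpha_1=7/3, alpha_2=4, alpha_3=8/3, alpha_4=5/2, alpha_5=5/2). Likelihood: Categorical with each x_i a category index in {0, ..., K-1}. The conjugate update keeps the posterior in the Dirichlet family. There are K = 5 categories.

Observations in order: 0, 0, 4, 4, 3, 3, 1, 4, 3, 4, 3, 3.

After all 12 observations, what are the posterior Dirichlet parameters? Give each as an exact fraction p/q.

alpha_1=13/3, alpha_2=5, alpha_3=8/3, alpha_4=15/2, alpha_5=13/2

obs 1: x=0 → posterior Dirichlet(10/3, 4, 8/3, 5/2, 5/2)
obs 2: x=0 → posterior Dirichlet(13/3, 4, 8/3, 5/2, 5/2)
obs 3: x=4 → posterior Dirichlet(13/3, 4, 8/3, 5/2, 7/2)
obs 4: x=4 → posterior Dirichlet(13/3, 4, 8/3, 5/2, 9/2)
obs 5: x=3 → posterior Dirichlet(13/3, 4, 8/3, 7/2, 9/2)
obs 6: x=3 → posterior Dirichlet(13/3, 4, 8/3, 9/2, 9/2)
obs 7: x=1 → posterior Dirichlet(13/3, 5, 8/3, 9/2, 9/2)
obs 8: x=4 → posterior Dirichlet(13/3, 5, 8/3, 9/2, 11/2)
obs 9: x=3 → posterior Dirichlet(13/3, 5, 8/3, 11/2, 11/2)
obs 10: x=4 → posterior Dirichlet(13/3, 5, 8/3, 11/2, 13/2)
obs 11: x=3 → posterior Dirichlet(13/3, 5, 8/3, 13/2, 13/2)
obs 12: x=3 → posterior Dirichlet(13/3, 5, 8/3, 15/2, 13/2)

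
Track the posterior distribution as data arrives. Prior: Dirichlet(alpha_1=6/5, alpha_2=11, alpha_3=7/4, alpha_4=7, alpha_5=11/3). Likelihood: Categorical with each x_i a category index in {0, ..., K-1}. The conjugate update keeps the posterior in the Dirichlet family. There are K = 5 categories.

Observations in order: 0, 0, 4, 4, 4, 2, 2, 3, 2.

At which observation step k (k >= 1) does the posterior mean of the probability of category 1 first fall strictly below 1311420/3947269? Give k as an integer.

k = 9

obs 1: x=0 → posterior Dirichlet(11/5, 11, 7/4, 7, 11/3)
obs 2: x=0 → posterior Dirichlet(16/5, 11, 7/4, 7, 11/3)
obs 3: x=4 → posterior Dirichlet(16/5, 11, 7/4, 7, 14/3)
obs 4: x=4 → posterior Dirichlet(16/5, 11, 7/4, 7, 17/3)
obs 5: x=4 → posterior Dirichlet(16/5, 11, 7/4, 7, 20/3)
obs 6: x=2 → posterior Dirichlet(16/5, 11, 11/4, 7, 20/3)
obs 7: x=2 → posterior Dirichlet(16/5, 11, 15/4, 7, 20/3)
obs 8: x=3 → posterior Dirichlet(16/5, 11, 15/4, 8, 20/3)
obs 9: x=2 → posterior Dirichlet(16/5, 11, 19/4, 8, 20/3)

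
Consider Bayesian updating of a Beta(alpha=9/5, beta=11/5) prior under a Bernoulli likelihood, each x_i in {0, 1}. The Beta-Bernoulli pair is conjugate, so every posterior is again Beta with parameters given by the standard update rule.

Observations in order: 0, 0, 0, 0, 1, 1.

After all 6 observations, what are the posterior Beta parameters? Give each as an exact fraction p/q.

alpha=19/5, beta=31/5

obs 1: x=0 → posterior Beta(9/5, 16/5)
obs 2: x=0 → posterior Beta(9/5, 21/5)
obs 3: x=0 → posterior Beta(9/5, 26/5)
obs 4: x=0 → posterior Beta(9/5, 31/5)
obs 5: x=1 → posterior Beta(14/5, 31/5)
obs 6: x=1 → posterior Beta(19/5, 31/5)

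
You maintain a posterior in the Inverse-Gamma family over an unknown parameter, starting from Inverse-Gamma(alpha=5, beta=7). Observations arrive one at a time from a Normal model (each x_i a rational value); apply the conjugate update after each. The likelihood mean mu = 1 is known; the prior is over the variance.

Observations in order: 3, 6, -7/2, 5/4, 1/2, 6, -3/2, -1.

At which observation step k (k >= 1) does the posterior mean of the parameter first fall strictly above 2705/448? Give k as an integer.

obs 1: x=3 → posterior Inverse-Gamma(11/2, 9)
obs 2: x=6 → posterior Inverse-Gamma(6, 43/2)
obs 3: x=-7/2 → posterior Inverse-Gamma(13/2, 253/8)
obs 4: x=5/4 → posterior Inverse-Gamma(7, 1013/32)
obs 5: x=1/2 → posterior Inverse-Gamma(15/2, 1017/32)
obs 6: x=6 → posterior Inverse-Gamma(8, 1417/32)
obs 7: x=-3/2 → posterior Inverse-Gamma(17/2, 1517/32)
obs 8: x=-1 → posterior Inverse-Gamma(9, 1581/32)

k = 6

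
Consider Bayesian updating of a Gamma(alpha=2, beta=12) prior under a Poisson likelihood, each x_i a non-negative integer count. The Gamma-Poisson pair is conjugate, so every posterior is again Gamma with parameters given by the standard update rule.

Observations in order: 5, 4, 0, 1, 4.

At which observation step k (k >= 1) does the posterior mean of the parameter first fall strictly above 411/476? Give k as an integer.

k = 5

obs 1: x=5 → posterior Gamma(7, 13)
obs 2: x=4 → posterior Gamma(11, 14)
obs 3: x=0 → posterior Gamma(11, 15)
obs 4: x=1 → posterior Gamma(12, 16)
obs 5: x=4 → posterior Gamma(16, 17)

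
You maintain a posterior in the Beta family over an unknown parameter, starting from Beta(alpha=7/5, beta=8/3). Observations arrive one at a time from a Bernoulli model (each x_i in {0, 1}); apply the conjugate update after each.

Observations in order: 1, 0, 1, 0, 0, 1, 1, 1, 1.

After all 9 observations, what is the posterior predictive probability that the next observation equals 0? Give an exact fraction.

obs 1: x=1 → posterior Beta(12/5, 8/3)
obs 2: x=0 → posterior Beta(12/5, 11/3)
obs 3: x=1 → posterior Beta(17/5, 11/3)
obs 4: x=0 → posterior Beta(17/5, 14/3)
obs 5: x=0 → posterior Beta(17/5, 17/3)
obs 6: x=1 → posterior Beta(22/5, 17/3)
obs 7: x=1 → posterior Beta(27/5, 17/3)
obs 8: x=1 → posterior Beta(32/5, 17/3)
obs 9: x=1 → posterior Beta(37/5, 17/3)

85/196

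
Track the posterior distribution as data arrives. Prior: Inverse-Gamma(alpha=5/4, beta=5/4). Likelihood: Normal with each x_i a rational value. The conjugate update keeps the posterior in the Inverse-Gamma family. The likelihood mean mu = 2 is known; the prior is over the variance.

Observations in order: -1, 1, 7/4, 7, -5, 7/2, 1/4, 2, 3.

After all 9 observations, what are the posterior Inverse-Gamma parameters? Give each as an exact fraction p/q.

obs 1: x=-1 → posterior Inverse-Gamma(7/4, 23/4)
obs 2: x=1 → posterior Inverse-Gamma(9/4, 25/4)
obs 3: x=7/4 → posterior Inverse-Gamma(11/4, 201/32)
obs 4: x=7 → posterior Inverse-Gamma(13/4, 601/32)
obs 5: x=-5 → posterior Inverse-Gamma(15/4, 1385/32)
obs 6: x=7/2 → posterior Inverse-Gamma(17/4, 1421/32)
obs 7: x=1/4 → posterior Inverse-Gamma(19/4, 735/16)
obs 8: x=2 → posterior Inverse-Gamma(21/4, 735/16)
obs 9: x=3 → posterior Inverse-Gamma(23/4, 743/16)

alpha=23/4, beta=743/16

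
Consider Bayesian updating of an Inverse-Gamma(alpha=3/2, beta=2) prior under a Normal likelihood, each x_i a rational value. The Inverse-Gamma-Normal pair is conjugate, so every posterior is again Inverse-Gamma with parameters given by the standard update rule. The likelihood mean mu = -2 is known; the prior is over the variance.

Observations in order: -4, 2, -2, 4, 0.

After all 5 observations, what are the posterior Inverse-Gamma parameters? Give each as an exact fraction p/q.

obs 1: x=-4 → posterior Inverse-Gamma(2, 4)
obs 2: x=2 → posterior Inverse-Gamma(5/2, 12)
obs 3: x=-2 → posterior Inverse-Gamma(3, 12)
obs 4: x=4 → posterior Inverse-Gamma(7/2, 30)
obs 5: x=0 → posterior Inverse-Gamma(4, 32)

alpha=4, beta=32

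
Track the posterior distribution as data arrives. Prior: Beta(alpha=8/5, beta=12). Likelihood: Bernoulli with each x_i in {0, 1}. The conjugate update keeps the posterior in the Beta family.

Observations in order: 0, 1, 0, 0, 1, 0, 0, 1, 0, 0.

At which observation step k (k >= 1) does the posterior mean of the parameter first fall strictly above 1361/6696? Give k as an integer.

k = 8

obs 1: x=0 → posterior Beta(8/5, 13)
obs 2: x=1 → posterior Beta(13/5, 13)
obs 3: x=0 → posterior Beta(13/5, 14)
obs 4: x=0 → posterior Beta(13/5, 15)
obs 5: x=1 → posterior Beta(18/5, 15)
obs 6: x=0 → posterior Beta(18/5, 16)
obs 7: x=0 → posterior Beta(18/5, 17)
obs 8: x=1 → posterior Beta(23/5, 17)
obs 9: x=0 → posterior Beta(23/5, 18)
obs 10: x=0 → posterior Beta(23/5, 19)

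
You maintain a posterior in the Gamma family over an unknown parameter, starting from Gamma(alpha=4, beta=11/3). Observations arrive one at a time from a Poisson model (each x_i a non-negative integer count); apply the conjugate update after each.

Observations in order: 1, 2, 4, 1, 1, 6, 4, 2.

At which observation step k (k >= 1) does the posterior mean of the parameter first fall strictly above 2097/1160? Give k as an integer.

obs 1: x=1 → posterior Gamma(5, 14/3)
obs 2: x=2 → posterior Gamma(7, 17/3)
obs 3: x=4 → posterior Gamma(11, 20/3)
obs 4: x=1 → posterior Gamma(12, 23/3)
obs 5: x=1 → posterior Gamma(13, 26/3)
obs 6: x=6 → posterior Gamma(19, 29/3)
obs 7: x=4 → posterior Gamma(23, 32/3)
obs 8: x=2 → posterior Gamma(25, 35/3)

k = 6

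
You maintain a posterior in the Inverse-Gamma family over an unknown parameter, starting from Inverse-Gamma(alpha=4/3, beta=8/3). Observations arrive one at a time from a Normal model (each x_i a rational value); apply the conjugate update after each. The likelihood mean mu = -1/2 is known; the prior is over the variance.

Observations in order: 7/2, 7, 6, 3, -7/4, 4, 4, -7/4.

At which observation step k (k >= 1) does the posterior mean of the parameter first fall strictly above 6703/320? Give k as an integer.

obs 1: x=7/2 → posterior Inverse-Gamma(11/6, 32/3)
obs 2: x=7 → posterior Inverse-Gamma(7/3, 931/24)
obs 3: x=6 → posterior Inverse-Gamma(17/6, 719/12)
obs 4: x=3 → posterior Inverse-Gamma(10/3, 1585/24)
obs 5: x=-7/4 → posterior Inverse-Gamma(23/6, 6415/96)
obs 6: x=4 → posterior Inverse-Gamma(13/3, 7387/96)
obs 7: x=4 → posterior Inverse-Gamma(29/6, 8359/96)
obs 8: x=-7/4 → posterior Inverse-Gamma(16/3, 4217/48)

k = 2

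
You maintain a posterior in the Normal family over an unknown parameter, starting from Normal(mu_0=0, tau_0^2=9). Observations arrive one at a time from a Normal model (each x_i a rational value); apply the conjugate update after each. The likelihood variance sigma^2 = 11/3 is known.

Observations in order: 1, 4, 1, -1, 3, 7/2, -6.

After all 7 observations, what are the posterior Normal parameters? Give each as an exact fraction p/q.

obs 1: x=1 → posterior Normal(27/38, 99/38)
obs 2: x=4 → posterior Normal(27/13, 99/65)
obs 3: x=1 → posterior Normal(81/46, 99/92)
obs 4: x=-1 → posterior Normal(135/119, 99/119)
obs 5: x=3 → posterior Normal(108/73, 99/146)
obs 6: x=7/2 → posterior Normal(621/346, 99/173)
obs 7: x=-6 → posterior Normal(297/400, 99/200)

mu_0=297/400, tau_0^2=99/200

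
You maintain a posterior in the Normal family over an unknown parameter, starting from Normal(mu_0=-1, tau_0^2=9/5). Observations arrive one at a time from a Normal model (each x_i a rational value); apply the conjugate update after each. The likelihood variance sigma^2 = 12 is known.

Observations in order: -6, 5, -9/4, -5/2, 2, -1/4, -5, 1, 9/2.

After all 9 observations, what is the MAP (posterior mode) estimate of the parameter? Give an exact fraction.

obs 1: x=-6 → posterior Normal(-38/23, 36/23)
obs 2: x=5 → posterior Normal(-23/26, 18/13)
obs 3: x=-9/4 → posterior Normal(-119/116, 36/29)
obs 4: x=-5/2 → posterior Normal(-149/128, 9/8)
obs 5: x=2 → posterior Normal(-25/28, 36/35)
obs 6: x=-1/4 → posterior Normal(-16/19, 18/19)
obs 7: x=-5 → posterior Normal(-47/41, 36/41)
obs 8: x=1 → posterior Normal(-1, 9/11)
obs 9: x=9/2 → posterior Normal(-61/94, 36/47)

-61/94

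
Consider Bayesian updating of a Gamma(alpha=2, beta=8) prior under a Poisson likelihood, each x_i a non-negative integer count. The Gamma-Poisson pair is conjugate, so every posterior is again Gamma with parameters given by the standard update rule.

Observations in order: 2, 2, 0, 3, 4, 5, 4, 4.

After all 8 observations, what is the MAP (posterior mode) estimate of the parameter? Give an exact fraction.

25/16

obs 1: x=2 → posterior Gamma(4, 9)
obs 2: x=2 → posterior Gamma(6, 10)
obs 3: x=0 → posterior Gamma(6, 11)
obs 4: x=3 → posterior Gamma(9, 12)
obs 5: x=4 → posterior Gamma(13, 13)
obs 6: x=5 → posterior Gamma(18, 14)
obs 7: x=4 → posterior Gamma(22, 15)
obs 8: x=4 → posterior Gamma(26, 16)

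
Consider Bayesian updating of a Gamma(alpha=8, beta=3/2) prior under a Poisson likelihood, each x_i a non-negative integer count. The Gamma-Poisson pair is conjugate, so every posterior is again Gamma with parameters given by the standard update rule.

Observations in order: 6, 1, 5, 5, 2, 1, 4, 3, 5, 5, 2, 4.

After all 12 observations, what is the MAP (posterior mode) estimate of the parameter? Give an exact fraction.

obs 1: x=6 → posterior Gamma(14, 5/2)
obs 2: x=1 → posterior Gamma(15, 7/2)
obs 3: x=5 → posterior Gamma(20, 9/2)
obs 4: x=5 → posterior Gamma(25, 11/2)
obs 5: x=2 → posterior Gamma(27, 13/2)
obs 6: x=1 → posterior Gamma(28, 15/2)
obs 7: x=4 → posterior Gamma(32, 17/2)
obs 8: x=3 → posterior Gamma(35, 19/2)
obs 9: x=5 → posterior Gamma(40, 21/2)
obs 10: x=5 → posterior Gamma(45, 23/2)
obs 11: x=2 → posterior Gamma(47, 25/2)
obs 12: x=4 → posterior Gamma(51, 27/2)

100/27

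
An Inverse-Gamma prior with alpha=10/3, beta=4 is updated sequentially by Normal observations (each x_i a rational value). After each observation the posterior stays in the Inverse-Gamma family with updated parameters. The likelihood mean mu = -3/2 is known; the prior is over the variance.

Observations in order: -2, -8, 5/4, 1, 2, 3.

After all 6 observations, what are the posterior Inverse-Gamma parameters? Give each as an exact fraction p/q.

obs 1: x=-2 → posterior Inverse-Gamma(23/6, 33/8)
obs 2: x=-8 → posterior Inverse-Gamma(13/3, 101/4)
obs 3: x=5/4 → posterior Inverse-Gamma(29/6, 929/32)
obs 4: x=1 → posterior Inverse-Gamma(16/3, 1029/32)
obs 5: x=2 → posterior Inverse-Gamma(35/6, 1225/32)
obs 6: x=3 → posterior Inverse-Gamma(19/3, 1549/32)

alpha=19/3, beta=1549/32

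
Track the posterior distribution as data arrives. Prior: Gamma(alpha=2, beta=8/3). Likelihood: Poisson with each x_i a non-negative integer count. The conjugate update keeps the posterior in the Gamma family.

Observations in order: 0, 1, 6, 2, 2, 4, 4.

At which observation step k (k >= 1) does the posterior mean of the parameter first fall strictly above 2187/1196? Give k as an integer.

obs 1: x=0 → posterior Gamma(2, 11/3)
obs 2: x=1 → posterior Gamma(3, 14/3)
obs 3: x=6 → posterior Gamma(9, 17/3)
obs 4: x=2 → posterior Gamma(11, 20/3)
obs 5: x=2 → posterior Gamma(13, 23/3)
obs 6: x=4 → posterior Gamma(17, 26/3)
obs 7: x=4 → posterior Gamma(21, 29/3)

k = 6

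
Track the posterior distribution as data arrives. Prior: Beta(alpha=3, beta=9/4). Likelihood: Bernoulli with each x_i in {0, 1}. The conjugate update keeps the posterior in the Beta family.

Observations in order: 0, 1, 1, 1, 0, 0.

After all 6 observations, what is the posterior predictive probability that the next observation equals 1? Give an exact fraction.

obs 1: x=0 → posterior Beta(3, 13/4)
obs 2: x=1 → posterior Beta(4, 13/4)
obs 3: x=1 → posterior Beta(5, 13/4)
obs 4: x=1 → posterior Beta(6, 13/4)
obs 5: x=0 → posterior Beta(6, 17/4)
obs 6: x=0 → posterior Beta(6, 21/4)

8/15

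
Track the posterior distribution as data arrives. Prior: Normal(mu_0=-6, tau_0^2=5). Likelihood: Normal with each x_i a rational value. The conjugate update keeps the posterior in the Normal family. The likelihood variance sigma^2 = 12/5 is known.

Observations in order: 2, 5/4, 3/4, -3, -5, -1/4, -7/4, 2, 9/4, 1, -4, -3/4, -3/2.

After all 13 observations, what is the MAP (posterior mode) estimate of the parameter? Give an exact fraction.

-247/337

obs 1: x=2 → posterior Normal(-22/37, 60/37)
obs 2: x=5/4 → posterior Normal(37/248, 30/31)
obs 3: x=3/4 → posterior Normal(28/87, 20/29)
obs 4: x=-3 → posterior Normal(-47/112, 15/28)
obs 5: x=-5 → posterior Normal(-172/137, 60/137)
obs 6: x=-1/4 → posterior Normal(-713/648, 10/27)
obs 7: x=-7/4 → posterior Normal(-222/187, 60/187)
obs 8: x=2 → posterior Normal(-43/53, 15/53)
obs 9: x=9/4 → posterior Normal(-463/948, 20/79)
obs 10: x=1 → posterior Normal(-363/1048, 30/131)
obs 11: x=-4 → posterior Normal(-109/164, 60/287)
obs 12: x=-3/4 → posterior Normal(-419/624, 5/26)
obs 13: x=-3/2 → posterior Normal(-247/337, 60/337)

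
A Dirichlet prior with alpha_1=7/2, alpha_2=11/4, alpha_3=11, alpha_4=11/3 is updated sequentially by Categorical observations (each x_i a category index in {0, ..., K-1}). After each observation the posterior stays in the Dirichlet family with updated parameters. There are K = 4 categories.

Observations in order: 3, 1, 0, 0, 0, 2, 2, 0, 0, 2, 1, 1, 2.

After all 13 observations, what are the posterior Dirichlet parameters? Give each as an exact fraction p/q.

alpha_1=17/2, alpha_2=23/4, alpha_3=15, alpha_4=14/3

obs 1: x=3 → posterior Dirichlet(7/2, 11/4, 11, 14/3)
obs 2: x=1 → posterior Dirichlet(7/2, 15/4, 11, 14/3)
obs 3: x=0 → posterior Dirichlet(9/2, 15/4, 11, 14/3)
obs 4: x=0 → posterior Dirichlet(11/2, 15/4, 11, 14/3)
obs 5: x=0 → posterior Dirichlet(13/2, 15/4, 11, 14/3)
obs 6: x=2 → posterior Dirichlet(13/2, 15/4, 12, 14/3)
obs 7: x=2 → posterior Dirichlet(13/2, 15/4, 13, 14/3)
obs 8: x=0 → posterior Dirichlet(15/2, 15/4, 13, 14/3)
obs 9: x=0 → posterior Dirichlet(17/2, 15/4, 13, 14/3)
obs 10: x=2 → posterior Dirichlet(17/2, 15/4, 14, 14/3)
obs 11: x=1 → posterior Dirichlet(17/2, 19/4, 14, 14/3)
obs 12: x=1 → posterior Dirichlet(17/2, 23/4, 14, 14/3)
obs 13: x=2 → posterior Dirichlet(17/2, 23/4, 15, 14/3)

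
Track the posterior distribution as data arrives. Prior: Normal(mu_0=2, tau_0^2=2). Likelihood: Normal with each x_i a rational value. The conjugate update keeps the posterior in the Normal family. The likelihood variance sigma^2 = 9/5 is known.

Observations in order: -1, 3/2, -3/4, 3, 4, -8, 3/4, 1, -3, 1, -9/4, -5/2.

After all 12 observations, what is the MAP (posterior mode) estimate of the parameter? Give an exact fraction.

obs 1: x=-1 → posterior Normal(8/19, 18/19)
obs 2: x=3/2 → posterior Normal(23/29, 18/29)
obs 3: x=-3/4 → posterior Normal(31/78, 6/13)
obs 4: x=3 → posterior Normal(13/14, 18/49)
obs 5: x=4 → posterior Normal(171/118, 18/59)
obs 6: x=-8 → posterior Normal(11/138, 6/23)
obs 7: x=3/4 → posterior Normal(13/79, 18/79)
obs 8: x=1 → posterior Normal(23/89, 18/89)
obs 9: x=-3 → posterior Normal(-7/99, 2/11)
obs 10: x=1 → posterior Normal(3/109, 18/109)
obs 11: x=-9/4 → posterior Normal(-39/238, 18/119)
obs 12: x=-5/2 → posterior Normal(-89/258, 6/43)

-89/258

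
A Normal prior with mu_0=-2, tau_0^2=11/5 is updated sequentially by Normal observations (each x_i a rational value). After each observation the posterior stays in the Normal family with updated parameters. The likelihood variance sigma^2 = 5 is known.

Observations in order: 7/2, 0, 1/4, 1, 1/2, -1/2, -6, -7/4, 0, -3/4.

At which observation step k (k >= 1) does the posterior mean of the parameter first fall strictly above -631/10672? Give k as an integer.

obs 1: x=7/2 → posterior Normal(-23/72, 55/36)
obs 2: x=0 → posterior Normal(-23/94, 55/47)
obs 3: x=1/4 → posterior Normal(-35/232, 55/58)
obs 4: x=1 → posterior Normal(3/92, 55/69)
obs 5: x=1/2 → posterior Normal(31/320, 11/16)
obs 6: x=-1/2 → posterior Normal(9/364, 55/91)
obs 7: x=-6 → posterior Normal(-5/8, 55/102)
obs 8: x=-7/4 → posterior Normal(-83/113, 55/113)
obs 9: x=0 → posterior Normal(-83/124, 55/124)
obs 10: x=-3/4 → posterior Normal(-73/108, 11/27)

k = 4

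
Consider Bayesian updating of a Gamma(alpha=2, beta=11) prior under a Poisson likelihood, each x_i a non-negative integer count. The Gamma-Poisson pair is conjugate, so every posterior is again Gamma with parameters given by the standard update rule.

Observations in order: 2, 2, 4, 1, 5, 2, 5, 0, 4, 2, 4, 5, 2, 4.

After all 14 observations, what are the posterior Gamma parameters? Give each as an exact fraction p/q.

obs 1: x=2 → posterior Gamma(4, 12)
obs 2: x=2 → posterior Gamma(6, 13)
obs 3: x=4 → posterior Gamma(10, 14)
obs 4: x=1 → posterior Gamma(11, 15)
obs 5: x=5 → posterior Gamma(16, 16)
obs 6: x=2 → posterior Gamma(18, 17)
obs 7: x=5 → posterior Gamma(23, 18)
obs 8: x=0 → posterior Gamma(23, 19)
obs 9: x=4 → posterior Gamma(27, 20)
obs 10: x=2 → posterior Gamma(29, 21)
obs 11: x=4 → posterior Gamma(33, 22)
obs 12: x=5 → posterior Gamma(38, 23)
obs 13: x=2 → posterior Gamma(40, 24)
obs 14: x=4 → posterior Gamma(44, 25)

alpha=44, beta=25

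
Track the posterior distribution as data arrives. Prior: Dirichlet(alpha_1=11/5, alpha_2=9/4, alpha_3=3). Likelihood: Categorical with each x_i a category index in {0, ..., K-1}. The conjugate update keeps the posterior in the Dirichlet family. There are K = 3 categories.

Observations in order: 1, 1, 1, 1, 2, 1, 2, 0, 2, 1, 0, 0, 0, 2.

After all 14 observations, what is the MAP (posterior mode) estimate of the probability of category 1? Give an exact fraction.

obs 1: x=1 → posterior Dirichlet(11/5, 13/4, 3)
obs 2: x=1 → posterior Dirichlet(11/5, 17/4, 3)
obs 3: x=1 → posterior Dirichlet(11/5, 21/4, 3)
obs 4: x=1 → posterior Dirichlet(11/5, 25/4, 3)
obs 5: x=2 → posterior Dirichlet(11/5, 25/4, 4)
obs 6: x=1 → posterior Dirichlet(11/5, 29/4, 4)
obs 7: x=2 → posterior Dirichlet(11/5, 29/4, 5)
obs 8: x=0 → posterior Dirichlet(16/5, 29/4, 5)
obs 9: x=2 → posterior Dirichlet(16/5, 29/4, 6)
obs 10: x=1 → posterior Dirichlet(16/5, 33/4, 6)
obs 11: x=0 → posterior Dirichlet(21/5, 33/4, 6)
obs 12: x=0 → posterior Dirichlet(26/5, 33/4, 6)
obs 13: x=0 → posterior Dirichlet(31/5, 33/4, 6)
obs 14: x=2 → posterior Dirichlet(31/5, 33/4, 7)

145/369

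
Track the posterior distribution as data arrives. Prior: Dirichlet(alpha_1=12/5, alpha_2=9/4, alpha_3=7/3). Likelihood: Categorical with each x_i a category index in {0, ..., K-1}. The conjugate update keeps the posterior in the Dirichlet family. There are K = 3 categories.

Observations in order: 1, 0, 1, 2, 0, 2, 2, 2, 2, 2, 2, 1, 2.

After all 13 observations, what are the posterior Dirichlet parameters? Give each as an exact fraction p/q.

obs 1: x=1 → posterior Dirichlet(12/5, 13/4, 7/3)
obs 2: x=0 → posterior Dirichlet(17/5, 13/4, 7/3)
obs 3: x=1 → posterior Dirichlet(17/5, 17/4, 7/3)
obs 4: x=2 → posterior Dirichlet(17/5, 17/4, 10/3)
obs 5: x=0 → posterior Dirichlet(22/5, 17/4, 10/3)
obs 6: x=2 → posterior Dirichlet(22/5, 17/4, 13/3)
obs 7: x=2 → posterior Dirichlet(22/5, 17/4, 16/3)
obs 8: x=2 → posterior Dirichlet(22/5, 17/4, 19/3)
obs 9: x=2 → posterior Dirichlet(22/5, 17/4, 22/3)
obs 10: x=2 → posterior Dirichlet(22/5, 17/4, 25/3)
obs 11: x=2 → posterior Dirichlet(22/5, 17/4, 28/3)
obs 12: x=1 → posterior Dirichlet(22/5, 21/4, 28/3)
obs 13: x=2 → posterior Dirichlet(22/5, 21/4, 31/3)

alpha_1=22/5, alpha_2=21/4, alpha_3=31/3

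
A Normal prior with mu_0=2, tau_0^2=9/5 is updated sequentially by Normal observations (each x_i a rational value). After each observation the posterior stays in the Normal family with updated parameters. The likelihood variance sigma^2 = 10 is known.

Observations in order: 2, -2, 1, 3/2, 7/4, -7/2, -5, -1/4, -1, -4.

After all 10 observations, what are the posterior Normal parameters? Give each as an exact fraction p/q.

obs 1: x=2 → posterior Normal(2, 90/59)
obs 2: x=-2 → posterior Normal(25/17, 45/34)
obs 3: x=1 → posterior Normal(109/77, 90/77)
obs 4: x=3/2 → posterior Normal(245/172, 45/43)
obs 5: x=7/4 → posterior Normal(553/380, 18/19)
obs 6: x=-7/2 → posterior Normal(427/416, 45/52)
obs 7: x=-5 → posterior Normal(247/452, 90/113)
obs 8: x=-1/4 → posterior Normal(119/244, 45/61)
obs 9: x=-1 → posterior Normal(101/262, 90/131)
obs 10: x=-4 → posterior Normal(29/280, 9/14)

mu_0=29/280, tau_0^2=9/14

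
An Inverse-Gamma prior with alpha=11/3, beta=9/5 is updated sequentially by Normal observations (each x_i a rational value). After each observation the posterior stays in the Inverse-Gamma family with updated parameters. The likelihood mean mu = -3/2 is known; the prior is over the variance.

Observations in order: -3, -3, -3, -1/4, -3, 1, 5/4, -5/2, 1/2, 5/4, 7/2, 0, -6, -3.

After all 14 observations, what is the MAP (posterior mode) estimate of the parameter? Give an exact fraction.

21669/5600

obs 1: x=-3 → posterior Inverse-Gamma(25/6, 117/40)
obs 2: x=-3 → posterior Inverse-Gamma(14/3, 81/20)
obs 3: x=-3 → posterior Inverse-Gamma(31/6, 207/40)
obs 4: x=-1/4 → posterior Inverse-Gamma(17/3, 953/160)
obs 5: x=-3 → posterior Inverse-Gamma(37/6, 1133/160)
obs 6: x=1 → posterior Inverse-Gamma(20/3, 1633/160)
obs 7: x=5/4 → posterior Inverse-Gamma(43/6, 1119/80)
obs 8: x=-5/2 → posterior Inverse-Gamma(23/3, 1159/80)
obs 9: x=1/2 → posterior Inverse-Gamma(49/6, 1319/80)
obs 10: x=5/4 → posterior Inverse-Gamma(26/3, 3243/160)
obs 11: x=7/2 → posterior Inverse-Gamma(55/6, 5243/160)
obs 12: x=0 → posterior Inverse-Gamma(29/3, 5423/160)
obs 13: x=-6 → posterior Inverse-Gamma(61/6, 7043/160)
obs 14: x=-3 → posterior Inverse-Gamma(32/3, 7223/160)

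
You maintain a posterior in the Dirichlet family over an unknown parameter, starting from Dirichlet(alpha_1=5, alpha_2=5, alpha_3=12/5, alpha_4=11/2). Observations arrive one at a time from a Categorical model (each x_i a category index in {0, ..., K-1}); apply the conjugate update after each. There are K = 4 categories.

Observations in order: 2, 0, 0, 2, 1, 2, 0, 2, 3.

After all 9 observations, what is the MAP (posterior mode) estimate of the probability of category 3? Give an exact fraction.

obs 1: x=2 → posterior Dirichlet(5, 5, 17/5, 11/2)
obs 2: x=0 → posterior Dirichlet(6, 5, 17/5, 11/2)
obs 3: x=0 → posterior Dirichlet(7, 5, 17/5, 11/2)
obs 4: x=2 → posterior Dirichlet(7, 5, 22/5, 11/2)
obs 5: x=1 → posterior Dirichlet(7, 6, 22/5, 11/2)
obs 6: x=2 → posterior Dirichlet(7, 6, 27/5, 11/2)
obs 7: x=0 → posterior Dirichlet(8, 6, 27/5, 11/2)
obs 8: x=2 → posterior Dirichlet(8, 6, 32/5, 11/2)
obs 9: x=3 → posterior Dirichlet(8, 6, 32/5, 13/2)

55/229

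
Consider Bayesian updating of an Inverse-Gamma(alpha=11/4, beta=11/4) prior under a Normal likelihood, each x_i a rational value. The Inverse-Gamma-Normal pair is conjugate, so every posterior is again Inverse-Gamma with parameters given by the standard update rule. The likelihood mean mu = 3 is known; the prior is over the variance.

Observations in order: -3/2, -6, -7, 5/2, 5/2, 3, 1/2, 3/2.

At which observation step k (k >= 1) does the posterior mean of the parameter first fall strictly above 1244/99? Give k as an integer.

k = 2

obs 1: x=-3/2 → posterior Inverse-Gamma(13/4, 103/8)
obs 2: x=-6 → posterior Inverse-Gamma(15/4, 427/8)
obs 3: x=-7 → posterior Inverse-Gamma(17/4, 827/8)
obs 4: x=5/2 → posterior Inverse-Gamma(19/4, 207/2)
obs 5: x=5/2 → posterior Inverse-Gamma(21/4, 829/8)
obs 6: x=3 → posterior Inverse-Gamma(23/4, 829/8)
obs 7: x=1/2 → posterior Inverse-Gamma(25/4, 427/4)
obs 8: x=3/2 → posterior Inverse-Gamma(27/4, 863/8)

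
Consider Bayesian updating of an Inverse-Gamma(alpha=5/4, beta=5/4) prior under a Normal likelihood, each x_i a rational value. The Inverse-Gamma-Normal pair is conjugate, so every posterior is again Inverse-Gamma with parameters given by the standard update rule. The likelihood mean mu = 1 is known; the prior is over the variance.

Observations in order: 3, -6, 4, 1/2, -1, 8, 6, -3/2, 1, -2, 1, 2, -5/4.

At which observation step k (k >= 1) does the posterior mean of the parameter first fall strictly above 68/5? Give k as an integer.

obs 1: x=3 → posterior Inverse-Gamma(7/4, 13/4)
obs 2: x=-6 → posterior Inverse-Gamma(9/4, 111/4)
obs 3: x=4 → posterior Inverse-Gamma(11/4, 129/4)
obs 4: x=1/2 → posterior Inverse-Gamma(13/4, 259/8)
obs 5: x=-1 → posterior Inverse-Gamma(15/4, 275/8)
obs 6: x=8 → posterior Inverse-Gamma(17/4, 471/8)
obs 7: x=6 → posterior Inverse-Gamma(19/4, 571/8)
obs 8: x=-3/2 → posterior Inverse-Gamma(21/4, 149/2)
obs 9: x=1 → posterior Inverse-Gamma(23/4, 149/2)
obs 10: x=-2 → posterior Inverse-Gamma(25/4, 79)
obs 11: x=1 → posterior Inverse-Gamma(27/4, 79)
obs 12: x=2 → posterior Inverse-Gamma(29/4, 159/2)
obs 13: x=-5/4 → posterior Inverse-Gamma(31/4, 2625/32)

k = 2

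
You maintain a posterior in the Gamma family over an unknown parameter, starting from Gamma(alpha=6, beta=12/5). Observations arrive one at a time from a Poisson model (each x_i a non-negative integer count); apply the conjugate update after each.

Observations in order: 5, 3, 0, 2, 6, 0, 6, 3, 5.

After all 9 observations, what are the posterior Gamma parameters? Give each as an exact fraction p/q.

alpha=36, beta=57/5

obs 1: x=5 → posterior Gamma(11, 17/5)
obs 2: x=3 → posterior Gamma(14, 22/5)
obs 3: x=0 → posterior Gamma(14, 27/5)
obs 4: x=2 → posterior Gamma(16, 32/5)
obs 5: x=6 → posterior Gamma(22, 37/5)
obs 6: x=0 → posterior Gamma(22, 42/5)
obs 7: x=6 → posterior Gamma(28, 47/5)
obs 8: x=3 → posterior Gamma(31, 52/5)
obs 9: x=5 → posterior Gamma(36, 57/5)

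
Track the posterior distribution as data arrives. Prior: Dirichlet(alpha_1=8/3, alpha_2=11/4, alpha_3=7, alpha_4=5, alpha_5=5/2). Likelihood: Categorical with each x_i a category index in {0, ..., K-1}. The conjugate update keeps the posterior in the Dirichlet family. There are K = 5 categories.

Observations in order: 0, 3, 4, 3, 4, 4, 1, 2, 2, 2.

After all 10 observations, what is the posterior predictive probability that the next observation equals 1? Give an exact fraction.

45/359

obs 1: x=0 → posterior Dirichlet(11/3, 11/4, 7, 5, 5/2)
obs 2: x=3 → posterior Dirichlet(11/3, 11/4, 7, 6, 5/2)
obs 3: x=4 → posterior Dirichlet(11/3, 11/4, 7, 6, 7/2)
obs 4: x=3 → posterior Dirichlet(11/3, 11/4, 7, 7, 7/2)
obs 5: x=4 → posterior Dirichlet(11/3, 11/4, 7, 7, 9/2)
obs 6: x=4 → posterior Dirichlet(11/3, 11/4, 7, 7, 11/2)
obs 7: x=1 → posterior Dirichlet(11/3, 15/4, 7, 7, 11/2)
obs 8: x=2 → posterior Dirichlet(11/3, 15/4, 8, 7, 11/2)
obs 9: x=2 → posterior Dirichlet(11/3, 15/4, 9, 7, 11/2)
obs 10: x=2 → posterior Dirichlet(11/3, 15/4, 10, 7, 11/2)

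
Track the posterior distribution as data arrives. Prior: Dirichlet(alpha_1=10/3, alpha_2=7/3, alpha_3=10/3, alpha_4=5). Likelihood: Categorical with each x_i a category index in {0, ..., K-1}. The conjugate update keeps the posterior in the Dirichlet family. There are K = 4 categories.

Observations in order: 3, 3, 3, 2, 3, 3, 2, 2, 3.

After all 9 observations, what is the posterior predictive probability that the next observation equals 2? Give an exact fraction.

19/69

obs 1: x=3 → posterior Dirichlet(10/3, 7/3, 10/3, 6)
obs 2: x=3 → posterior Dirichlet(10/3, 7/3, 10/3, 7)
obs 3: x=3 → posterior Dirichlet(10/3, 7/3, 10/3, 8)
obs 4: x=2 → posterior Dirichlet(10/3, 7/3, 13/3, 8)
obs 5: x=3 → posterior Dirichlet(10/3, 7/3, 13/3, 9)
obs 6: x=3 → posterior Dirichlet(10/3, 7/3, 13/3, 10)
obs 7: x=2 → posterior Dirichlet(10/3, 7/3, 16/3, 10)
obs 8: x=2 → posterior Dirichlet(10/3, 7/3, 19/3, 10)
obs 9: x=3 → posterior Dirichlet(10/3, 7/3, 19/3, 11)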